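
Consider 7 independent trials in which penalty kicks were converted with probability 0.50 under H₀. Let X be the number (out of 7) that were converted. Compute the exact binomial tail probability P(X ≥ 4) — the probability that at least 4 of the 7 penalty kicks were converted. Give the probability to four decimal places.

X ~ Binomial(n=7, p=0.50).
P(X ≥ 4) = C(7,4)·0.50^4·0.50^3 + C(7,5)·0.50^5·0.50^2 + C(7,6)·0.50^6·0.50^1 + C(7,7)·0.50^7·0.50^0.
= 0.273438 + 0.164062 + 0.054688 + 0.007812 = 0.5000.

P = 0.5000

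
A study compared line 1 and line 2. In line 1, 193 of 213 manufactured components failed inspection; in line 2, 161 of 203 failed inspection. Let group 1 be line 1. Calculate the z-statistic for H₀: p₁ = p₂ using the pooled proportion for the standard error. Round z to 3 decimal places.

Sample proportions: p̂₁ = 193/213 = 0.90610 and p̂₂ = 161/203 = 0.79310.
Pooling: p̂ = 354/416 = 0.85096.
Pooled SE = √[0.1268260·0.00962094] ≈ 0.034931.
z = (p̂₁ − p̂₂)/SE = (0.90610 − 0.79310)/0.034931 = 0.11300/0.034931 = 3.235.

z = 3.235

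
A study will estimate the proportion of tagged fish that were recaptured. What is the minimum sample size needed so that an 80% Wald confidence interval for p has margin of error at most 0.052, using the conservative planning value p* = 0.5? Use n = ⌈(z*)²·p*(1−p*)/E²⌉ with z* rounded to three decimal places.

n = 152

The 80% critical value is z* = 1.282.
p*(1−p*) = 0.2500.
Required n before rounding: 1.643524 × 0.2500 / 0.052² = 151.953.
Rounding up, n = 152.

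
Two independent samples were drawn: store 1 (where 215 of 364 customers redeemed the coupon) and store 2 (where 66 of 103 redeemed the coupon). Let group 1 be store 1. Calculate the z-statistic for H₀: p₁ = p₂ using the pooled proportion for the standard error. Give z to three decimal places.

z = -0.917

Sample proportions: p̂₁ = 215/364 = 0.59066 and p̂₂ = 66/103 = 0.64078.
Pooling: p̂ = 281/467 = 0.60171.
Pooled SE = √[0.2396545·0.01245599] ≈ 0.054636.
z = -0.05012/0.054636 = -0.917.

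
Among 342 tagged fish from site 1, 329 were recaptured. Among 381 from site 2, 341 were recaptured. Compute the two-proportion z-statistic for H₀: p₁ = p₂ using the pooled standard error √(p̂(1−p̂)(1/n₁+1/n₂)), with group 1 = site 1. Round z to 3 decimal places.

p̂₁ = 329/342 = 0.96199, p̂₂ = 341/381 = 0.89501.
Pooled p̂ = (329+341)/(342+381) = 670/723 = 0.92669.
Pooled SE = √[0.0679319·0.00554865] ≈ 0.019415.
z = 0.06698/0.019415 = 3.450.

z = 3.450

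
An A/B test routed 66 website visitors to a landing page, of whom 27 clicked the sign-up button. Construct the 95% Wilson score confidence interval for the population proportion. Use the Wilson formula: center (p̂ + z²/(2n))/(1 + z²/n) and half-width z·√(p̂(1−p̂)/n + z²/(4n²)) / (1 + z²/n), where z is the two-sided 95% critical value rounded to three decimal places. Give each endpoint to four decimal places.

(0.2987, 0.5295)

Here p̂ = 27/66 = 0.40909 and z = 1.960 (z² = 3.841600).
1 + z²/n = 1.058206.
Center = (0.40909 + 0.029103)/1.058206 = 0.41409.
Radicand: p̂(1−p̂)/n + z²/(4n²) = 0.003662660 + 0.000220478 = 0.003883138.
Half-width = z·√(radicand)/denom = 1.960·0.062315/1.058206 = 0.11542.
CI: 0.41409 ± 0.11542 = (0.2987, 0.5295).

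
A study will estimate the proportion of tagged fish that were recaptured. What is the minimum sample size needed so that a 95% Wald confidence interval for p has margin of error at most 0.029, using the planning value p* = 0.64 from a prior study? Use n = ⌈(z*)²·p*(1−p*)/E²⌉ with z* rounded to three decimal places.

n = 1053

z* = 1.960 at the 95% level.
p*(1−p*) = 0.2304.
Required n before rounding: 3.841600 × 0.2304 / 0.029² = 1052.443.
Rounding up, n = 1053.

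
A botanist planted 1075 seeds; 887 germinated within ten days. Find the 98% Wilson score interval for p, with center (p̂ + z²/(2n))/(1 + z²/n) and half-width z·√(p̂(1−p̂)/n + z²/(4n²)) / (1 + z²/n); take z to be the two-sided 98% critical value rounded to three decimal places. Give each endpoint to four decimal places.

(0.7966, 0.8504)

p̂ = 887/1075 = 0.82512; z = 2.326, so z² = 5.410276.
Denominator 1 + z²/n = 1 + 5.410276/1075 = 1.005033.
Adjusted center: (0.82512 + z²/(2n))/1.005033 = 0.82349.
Radicand: p̂(1−p̂)/n + z²/(4n²) = 0.000134232 + 0.000001170 = 0.000135402.
Half-width = 2.326·√0.000135402/1.005033 = 0.02693.
Interval: 0.82349 ± 0.02693 → (0.7966, 0.8504).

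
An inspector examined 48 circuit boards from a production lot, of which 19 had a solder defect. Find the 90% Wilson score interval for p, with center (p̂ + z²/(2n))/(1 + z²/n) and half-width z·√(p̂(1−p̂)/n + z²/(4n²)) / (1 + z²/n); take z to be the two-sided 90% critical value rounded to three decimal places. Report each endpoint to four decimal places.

(0.2883, 0.5145)

Here p̂ = 19/48 = 0.39583 and z = 1.645 (z² = 2.706025).
Denominator 1 + z²/n = 1 + 2.706025/48 = 1.056376.
Adjusted center: (0.39583 + z²/(2n))/1.056376 = 0.40139.
Radicand: p̂(1−p̂)/n + z²/(4n²) = 0.004982277 + 0.000293623 = 0.005275900.
Half-width = 1.645·√0.005275900/1.056376 = 0.11311.
So the interval runs from 0.2883 to 0.5145.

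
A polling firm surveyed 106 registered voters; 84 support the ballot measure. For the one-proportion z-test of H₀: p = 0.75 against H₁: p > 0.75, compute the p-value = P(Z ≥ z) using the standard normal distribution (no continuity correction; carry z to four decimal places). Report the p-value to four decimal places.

p-value = 0.1564

The sample proportion is 84/106 = 0.79245.
Under H₀, SE = √(p₀(1−p₀)/n) = √(0.75·0.25/106) = √0.001768868 = 0.042058.
Test statistic (full precision, shown to 4 dp): z = (84/106 − 0.75)/SE₀ ≈ 1.0094.
From the standard normal, P(Z ≥ z) = 0.1564.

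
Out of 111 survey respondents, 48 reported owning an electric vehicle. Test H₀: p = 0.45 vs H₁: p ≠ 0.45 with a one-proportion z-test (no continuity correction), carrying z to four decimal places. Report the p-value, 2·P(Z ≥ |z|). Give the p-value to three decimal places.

p-value = 0.710

p̂ = 48/111 = 0.43243.
Under H₀, SE = √(p₀(1−p₀)/n) = √(0.45·0.55/111) = √0.002229730 = 0.047220.
z = (p̂ − p₀)/SE = (48/111 − 0.45)/0.047220 ≈ -0.3720.
p-value = 2·P(Z ≥ |z|) with z = -0.3720 → 0.710.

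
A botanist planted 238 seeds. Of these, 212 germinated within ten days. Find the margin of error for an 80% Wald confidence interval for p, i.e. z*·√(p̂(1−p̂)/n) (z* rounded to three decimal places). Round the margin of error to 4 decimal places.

ME = 0.0259

p̂ = 212/238 = 0.89076.
Standard error of p̂: √(0.097310/238) = √0.000408863 = 0.020220.
The 80% critical value is z* = 1.282.
ME = 1.282·0.020220 = 0.0259.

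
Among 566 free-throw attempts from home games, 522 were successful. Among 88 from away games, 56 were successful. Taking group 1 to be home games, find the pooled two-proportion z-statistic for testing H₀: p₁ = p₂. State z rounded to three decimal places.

Sample proportions: p̂₁ = 522/566 = 0.92226 and p̂₂ = 56/88 = 0.63636.
Pooling: p̂ = 578/654 = 0.88379.
SE = √[p̂(1−p̂)(1/n₁+1/n₂)] = √[0.88379·0.11621·(1/566+1/88)] ≈ 0.036723.
z = (p̂₁ − p̂₂)/SE = (0.92226 − 0.63636)/0.036723 = 0.28590/0.036723 = 7.785.

z = 7.785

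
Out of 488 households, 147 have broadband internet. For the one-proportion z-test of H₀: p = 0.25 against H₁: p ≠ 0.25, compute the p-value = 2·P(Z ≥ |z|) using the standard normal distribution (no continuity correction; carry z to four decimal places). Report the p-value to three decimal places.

p-value = 0.009

The sample proportion is 147/488 = 0.30123.
Under H₀, SE = √(p₀(1−p₀)/n) = √(0.25·0.75/488) = √0.000384221 = 0.019602.
Test statistic (full precision, shown to 4 dp): z = (147/488 − 0.25)/SE₀ ≈ 2.6135.
From the standard normal, 2·P(Z ≥ |z|) = 0.009.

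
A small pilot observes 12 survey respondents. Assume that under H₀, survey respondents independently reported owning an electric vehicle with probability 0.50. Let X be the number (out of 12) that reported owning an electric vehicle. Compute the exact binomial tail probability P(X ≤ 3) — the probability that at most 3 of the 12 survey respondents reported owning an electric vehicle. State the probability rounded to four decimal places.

X is binomial with n = 12 and p = 0.50.
P(X ≤ 3) = C(12,0)·0.50^0·0.50^12 + C(12,1)·0.50^1·0.50^11 + C(12,2)·0.50^2·0.50^10 + C(12,3)·0.50^3·0.50^9.
= 0.000244 + 0.002930 + 0.016113 + 0.053711 = 0.0730.

P = 0.0730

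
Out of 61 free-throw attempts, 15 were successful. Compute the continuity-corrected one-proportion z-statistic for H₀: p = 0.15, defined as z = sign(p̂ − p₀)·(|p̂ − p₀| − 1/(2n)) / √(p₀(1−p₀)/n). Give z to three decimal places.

Sample proportion p̂ = 15/61 = 0.24590. p̂ − p₀ = 0.095902.
Continuity correction 1/(2n) = 1/122 = 0.008197.
Corrected numerator: |0.095902| − 0.008197 = 0.087705.
SE₀ = √(0.15·0.85/61) = 0.045718.
z = (+)0.087705/0.045718 = 1.918.

z = 1.918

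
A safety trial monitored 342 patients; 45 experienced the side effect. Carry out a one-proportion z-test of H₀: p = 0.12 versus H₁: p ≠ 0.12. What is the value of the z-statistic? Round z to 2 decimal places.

p̂ = 45/342 = 0.13158.
Under H₀, SE = √(p₀(1−p₀)/n) = √(0.12·0.88/342) = √0.000308772 = 0.017572.
z = (0.13158 − 0.12)/0.017572 = 0.01158/0.017572 = 0.66.

z = 0.66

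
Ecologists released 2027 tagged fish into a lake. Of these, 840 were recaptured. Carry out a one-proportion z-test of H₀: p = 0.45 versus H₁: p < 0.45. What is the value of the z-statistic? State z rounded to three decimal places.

z = -3.221

p̂ = 840/2027 = 0.41441.
SE₀ = √(0.45·0.55/2027) = 0.011050.
z = (p̂ − p₀)/SE = (0.41441 − 0.45)/0.011050 = -3.221.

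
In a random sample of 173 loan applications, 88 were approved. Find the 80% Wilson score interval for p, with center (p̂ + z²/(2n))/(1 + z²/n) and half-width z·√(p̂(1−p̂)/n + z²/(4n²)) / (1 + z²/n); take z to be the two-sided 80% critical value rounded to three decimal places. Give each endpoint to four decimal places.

p̂ = 88/173 = 0.50867; z = 1.282, so z² = 1.643524.
1 + z²/n = 1.009500.
Center = (0.50867 + 0.004750)/1.009500 = 0.50859.
Radicand: p̂(1−p̂)/n + z²/(4n²) = 0.001444652 + 0.000013729 = 0.001458381.
Half-width = 1.282·√0.001458381/1.009500 = 0.04850.
So the interval runs from 0.4601 to 0.5571.

(0.4601, 0.5571)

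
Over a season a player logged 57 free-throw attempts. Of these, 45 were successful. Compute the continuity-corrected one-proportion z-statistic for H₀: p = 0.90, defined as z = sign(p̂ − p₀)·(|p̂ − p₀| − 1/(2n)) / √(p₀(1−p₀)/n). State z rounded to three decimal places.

With x = 45 successes in n = 57, p̂ = 0.78947. p̂ − p₀ = -0.110526.
Continuity correction 1/(2n) = 1/114 = 0.008772.
Corrected numerator: |-0.110526| − 0.008772 = 0.101754.
SE₀ = √(0.90·0.10/57) = 0.039736.
z = (−)0.101754/0.039736 = -2.561.

z = -2.561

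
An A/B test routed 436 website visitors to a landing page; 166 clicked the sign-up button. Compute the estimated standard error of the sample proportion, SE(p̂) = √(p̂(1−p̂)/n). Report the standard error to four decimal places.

SE = 0.0233

Sample proportion p̂ = 166/436 = 0.38073.
p̂(1−p̂) = 0.38073·0.61927 = 0.235775.
SE = √(0.235775/436) = 0.0233.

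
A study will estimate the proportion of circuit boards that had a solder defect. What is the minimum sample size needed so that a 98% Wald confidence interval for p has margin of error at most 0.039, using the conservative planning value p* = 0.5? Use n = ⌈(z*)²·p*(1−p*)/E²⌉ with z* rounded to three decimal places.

n = 890

For 98% confidence, z* = 2.326.
p*(1−p*) = 0.50·0.50 = 0.2500.
Required n before rounding: 5.410276 × 0.2500 / 0.039² = 889.263.
⌈889.263⌉ = 890.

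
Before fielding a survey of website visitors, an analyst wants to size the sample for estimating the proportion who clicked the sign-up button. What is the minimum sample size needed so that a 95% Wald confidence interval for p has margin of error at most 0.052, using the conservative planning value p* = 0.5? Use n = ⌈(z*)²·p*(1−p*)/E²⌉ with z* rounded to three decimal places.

n = 356

The 95% critical value is z* = 1.960.
p*(1−p*) = 0.2500.
Required n before rounding: 3.841600 × 0.2500 / 0.052² = 355.178.
⌈355.178⌉ = 356.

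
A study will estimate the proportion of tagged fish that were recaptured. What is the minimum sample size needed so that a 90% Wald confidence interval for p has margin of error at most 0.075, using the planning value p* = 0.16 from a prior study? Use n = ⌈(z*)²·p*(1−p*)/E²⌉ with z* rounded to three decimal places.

n = 65

The 90% critical value is z* = 1.645.
p*(1−p*) = 0.16·0.84 = 0.1344.
(z*)²·p*(1−p*)/E² = 2.706025·0.1344/0.005625 = 64.656.
⌈64.656⌉ = 65.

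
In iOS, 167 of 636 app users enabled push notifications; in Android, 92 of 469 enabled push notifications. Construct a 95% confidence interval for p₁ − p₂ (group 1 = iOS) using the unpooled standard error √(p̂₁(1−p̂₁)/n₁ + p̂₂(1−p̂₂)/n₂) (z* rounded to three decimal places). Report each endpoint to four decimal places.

p̂₁ = 167/636 = 0.26258, p̂₂ = 92/469 = 0.19616; p̂₁ − p̂₂ = 0.06642.
Unpooled SE = √(p̂₁(1−p̂₁)/n₁ + p̂₂(1−p̂₂)/n₂) = √(0.000304451 + 0.000336210) = 0.025311.
The 95% critical value is z* = 1.960. Margin = 1.960·0.025311 = 0.04961.
CI: 0.06642 ± 0.04961 = (0.0168, 0.1160).

(0.0168, 0.1160)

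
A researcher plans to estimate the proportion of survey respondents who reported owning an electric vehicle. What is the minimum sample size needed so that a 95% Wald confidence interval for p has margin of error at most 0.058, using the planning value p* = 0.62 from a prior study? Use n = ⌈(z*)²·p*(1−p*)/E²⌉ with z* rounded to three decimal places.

n = 270

For 95% confidence, z* = 1.960.
p*(1−p*) = 0.2356.
Required n before rounding: 3.841600 × 0.2356 / 0.058² = 269.049.
⌈269.049⌉ = 270.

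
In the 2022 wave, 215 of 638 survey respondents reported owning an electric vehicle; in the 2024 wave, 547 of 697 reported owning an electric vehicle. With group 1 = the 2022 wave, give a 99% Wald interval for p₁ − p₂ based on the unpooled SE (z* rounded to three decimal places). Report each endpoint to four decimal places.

(-0.5105, -0.3851)

p̂₁ = 0.33699, p̂₂ = 0.78479, so the observed difference is -0.44780.
Unpooled SE = √(p̂₁(1−p̂₁)/n₁ + p̂₂(1−p̂₂)/n₂) = √(0.000350201 + 0.000242315) = 0.024342.
For 99% confidence, z* = 2.576. Margin = 2.576·0.024342 = 0.06270.
CI: -0.44780 ± 0.06270 = (-0.5105, -0.3851).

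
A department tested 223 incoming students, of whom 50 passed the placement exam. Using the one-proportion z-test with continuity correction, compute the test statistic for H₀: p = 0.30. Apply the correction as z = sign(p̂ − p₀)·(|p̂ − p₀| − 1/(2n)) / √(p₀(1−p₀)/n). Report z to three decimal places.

z = -2.397

The sample proportion is 50/223 = 0.22422. p̂ − p₀ = -0.075785.
1/(2n) = 0.002242.
Corrected numerator: |-0.075785| − 0.002242 = 0.073543.
SE₀ = √(0.30·0.70/223) = 0.030687.
z = −0.073543/0.030687 = -2.397.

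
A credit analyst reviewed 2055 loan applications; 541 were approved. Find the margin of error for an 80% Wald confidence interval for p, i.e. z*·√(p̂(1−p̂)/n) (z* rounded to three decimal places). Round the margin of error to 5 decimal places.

Sample proportion p̂ = 541/2055 = 0.26326.
SE = √(p̂(1−p̂)/n) = √(0.193954/2055) = 0.009715.
The 80% critical value is z* = 1.282.
So ME = 0.01245.

ME = 0.01245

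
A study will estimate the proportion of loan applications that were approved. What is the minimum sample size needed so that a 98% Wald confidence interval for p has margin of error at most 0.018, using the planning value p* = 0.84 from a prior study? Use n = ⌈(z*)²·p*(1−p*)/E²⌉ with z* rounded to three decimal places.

n = 2245

For 98% confidence, z* = 2.326.
p*(1−p*) = 0.1344.
Required n before rounding: 5.410276 × 0.1344 / 0.018² = 2244.263.
⌈2244.263⌉ = 2245.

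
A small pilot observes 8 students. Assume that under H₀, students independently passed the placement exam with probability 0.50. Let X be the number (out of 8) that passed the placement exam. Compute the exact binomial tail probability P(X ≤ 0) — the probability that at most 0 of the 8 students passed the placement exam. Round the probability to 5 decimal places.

P = 0.00391

X ~ Binomial(n=8, p=0.50).
P(X ≤ 0) = C(8,0)·0.50^0·0.50^8.
= 0.003906 = 0.00391.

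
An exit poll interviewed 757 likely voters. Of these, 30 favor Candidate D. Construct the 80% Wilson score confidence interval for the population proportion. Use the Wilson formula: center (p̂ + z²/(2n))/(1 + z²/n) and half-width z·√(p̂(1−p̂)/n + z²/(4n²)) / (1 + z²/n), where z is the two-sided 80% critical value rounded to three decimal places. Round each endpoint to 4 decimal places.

Here p̂ = 30/757 = 0.03963 and z = 1.282 (z² = 1.643524).
Denominator 1 + z²/n = 1 + 1.643524/757 = 1.002171.
Adjusted center: (0.03963 + z²/(2n))/1.002171 = 0.04063.
Radicand: p̂(1−p̂)/n + z²/(4n²) = 0.000050277 + 0.000000717 = 0.000050994.
Half-width = 1.282·√0.000050994/1.002171 = 0.00913.
So the interval runs from 0.0315 to 0.0498.

(0.0315, 0.0498)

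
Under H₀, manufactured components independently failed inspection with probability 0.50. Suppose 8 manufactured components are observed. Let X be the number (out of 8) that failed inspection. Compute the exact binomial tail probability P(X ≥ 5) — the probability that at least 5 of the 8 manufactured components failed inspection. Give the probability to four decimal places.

X ~ Binomial(n=8, p=0.50).
P(X ≥ 5) = C(8,5)·0.50^5·0.50^3 + C(8,6)·0.50^6·0.50^2 + C(8,7)·0.50^7·0.50^1 + C(8,8)·0.50^8·0.50^0.
= 0.218750 + 0.109375 + 0.031250 + 0.003906 = 0.3633.

P = 0.3633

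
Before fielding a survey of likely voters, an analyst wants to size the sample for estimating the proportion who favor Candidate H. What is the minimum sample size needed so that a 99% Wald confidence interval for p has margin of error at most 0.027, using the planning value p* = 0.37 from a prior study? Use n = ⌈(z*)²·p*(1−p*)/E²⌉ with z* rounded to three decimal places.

n = 2122

z* = 2.576 at the 99% level.
p*(1−p*) = 0.2331.
Required n before rounding: 6.635776 × 0.2331 / 0.027² = 2121.810.
Rounding up, n = 2122.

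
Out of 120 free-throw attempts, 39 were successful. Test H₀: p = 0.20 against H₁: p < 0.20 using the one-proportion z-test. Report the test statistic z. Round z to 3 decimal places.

z = 3.423

With x = 39 successes in n = 120, p̂ = 0.32500.
SE₀ = √(0.20·0.80/120) = 0.036515.
z = (0.32500 − 0.20)/0.036515 = 0.12500/0.036515 = 3.423.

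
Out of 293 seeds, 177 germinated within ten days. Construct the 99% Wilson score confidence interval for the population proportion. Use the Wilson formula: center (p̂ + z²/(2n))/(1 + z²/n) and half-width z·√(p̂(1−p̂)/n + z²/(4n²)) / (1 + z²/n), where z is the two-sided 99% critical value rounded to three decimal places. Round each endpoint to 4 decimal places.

Here p̂ = 177/293 = 0.60410 and z = 2.576 (z² = 6.635776).
Denominator 1 + z²/n = 1 + 6.635776/293 = 1.022648.
Center = (0.60410 + 0.011324)/1.022648 = 0.60179.
Radicand: p̂(1−p̂)/n + z²/(4n²) = 0.000816260 + 0.000019324 = 0.000835584.
Half-width = z·√(radicand)/denom = 2.576·0.028906/1.022648 = 0.07281.
Interval: 0.60179 ± 0.07281 → (0.5290, 0.6746).

(0.5290, 0.6746)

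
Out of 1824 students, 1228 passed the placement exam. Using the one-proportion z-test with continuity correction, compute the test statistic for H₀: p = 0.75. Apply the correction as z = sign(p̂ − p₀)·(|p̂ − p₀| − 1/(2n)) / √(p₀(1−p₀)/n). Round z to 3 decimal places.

With x = 1228 successes in n = 1824, p̂ = 0.67325. p̂ − p₀ = -0.076754.
Continuity correction 1/(2n) = 1/3648 = 0.000274.
Corrected numerator: |-0.076754| − 0.000274 = 0.076480.
Under H₀, SE = √(p₀(1−p₀)/n) = √(0.75·0.25/1824) = √0.000102796 = 0.010139.
z = −0.076480/0.010139 = -7.543.

z = -7.543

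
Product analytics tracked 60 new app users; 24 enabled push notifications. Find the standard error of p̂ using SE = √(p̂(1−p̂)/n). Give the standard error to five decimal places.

SE = 0.06325

p̂ = 24/60 = 0.40000.
p̂(1−p̂) = 0.40000·0.60000 = 0.240000.
Dividing by n and taking the root: √0.004000000 = 0.06325.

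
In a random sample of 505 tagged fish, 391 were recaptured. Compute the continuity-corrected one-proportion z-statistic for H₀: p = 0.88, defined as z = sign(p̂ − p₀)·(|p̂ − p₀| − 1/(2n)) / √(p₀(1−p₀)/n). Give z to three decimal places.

z = -7.244

With x = 391 successes in n = 505, p̂ = 0.77426. p̂ − p₀ = -0.105743.
1/(2n) = 0.000990.
Corrected numerator: |-0.105743| − 0.000990 = 0.104753.
Under H₀, SE = √(p₀(1−p₀)/n) = √(0.88·0.12/505) = √0.000209109 = 0.014461.
z = −0.104753/0.014461 = -7.244.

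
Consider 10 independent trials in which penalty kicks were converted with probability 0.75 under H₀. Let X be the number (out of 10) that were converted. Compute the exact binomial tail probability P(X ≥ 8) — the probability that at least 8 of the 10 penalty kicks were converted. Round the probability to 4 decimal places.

P = 0.5256

X ~ Binomial(n=10, p=0.75).
P(X ≥ 8) = C(10,8)·0.75^8·0.25^2 + C(10,9)·0.75^9·0.25^1 + C(10,10)·0.75^10·0.25^0.
= 0.281568 + 0.187712 + 0.056314 = 0.5256.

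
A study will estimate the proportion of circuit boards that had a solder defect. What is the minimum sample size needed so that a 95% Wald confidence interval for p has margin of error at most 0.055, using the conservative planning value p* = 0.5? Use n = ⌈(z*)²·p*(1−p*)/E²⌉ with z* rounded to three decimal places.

n = 318

The 95% critical value is z* = 1.960.
p*(1−p*) = 0.2500.
Required n before rounding: 3.841600 × 0.2500 / 0.055² = 317.488.
Rounding up, n = 318.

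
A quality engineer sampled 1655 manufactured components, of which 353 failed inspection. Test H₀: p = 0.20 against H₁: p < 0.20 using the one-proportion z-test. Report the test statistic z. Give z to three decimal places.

z = 1.352

Sample proportion p̂ = 353/1655 = 0.21329.
Null standard error: √(0.20·0.80/1655) = √0.000096677 = 0.009832.
z = (0.21329 − 0.20)/0.009832 = 0.01329/0.009832 = 1.352.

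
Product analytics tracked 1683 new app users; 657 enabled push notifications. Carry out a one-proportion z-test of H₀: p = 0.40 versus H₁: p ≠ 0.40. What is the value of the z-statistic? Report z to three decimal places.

With x = 657 successes in n = 1683, p̂ = 0.39037.
SE₀ = √(0.40·0.60/1683) = 0.011942.
Test statistic: z = -0.00963/0.011942 = -0.806.

z = -0.806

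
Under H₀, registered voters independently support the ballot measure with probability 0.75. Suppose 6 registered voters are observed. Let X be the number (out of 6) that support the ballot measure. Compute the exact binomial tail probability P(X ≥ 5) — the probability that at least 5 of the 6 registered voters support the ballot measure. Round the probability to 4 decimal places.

P = 0.5339

X ~ Binomial(n=6, p=0.75).
P(X ≥ 5) = C(6,5)·0.75^5·0.25^1 + C(6,6)·0.75^6·0.25^0.
= 0.355957 + 0.177979 = 0.5339.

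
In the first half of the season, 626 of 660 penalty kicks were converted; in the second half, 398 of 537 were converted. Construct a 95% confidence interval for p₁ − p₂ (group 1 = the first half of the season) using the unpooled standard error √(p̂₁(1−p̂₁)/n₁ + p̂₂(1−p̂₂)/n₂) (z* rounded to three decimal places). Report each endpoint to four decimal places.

(0.1666, 0.2480)

p̂₁ = 626/660 = 0.94848, p̂₂ = 398/537 = 0.74115; p̂₁ − p̂₂ = 0.20733.
Unpooled SE = √(p̂₁(1−p̂₁)/n₁ + p̂₂(1−p̂₂)/n₂) = √(0.000074032 + 0.000357252) = 0.020767.
The 95% critical value is z* = 1.960. Margin of error = 0.04070.
Interval: 0.20733 ± 0.04070 → (0.1666, 0.2480).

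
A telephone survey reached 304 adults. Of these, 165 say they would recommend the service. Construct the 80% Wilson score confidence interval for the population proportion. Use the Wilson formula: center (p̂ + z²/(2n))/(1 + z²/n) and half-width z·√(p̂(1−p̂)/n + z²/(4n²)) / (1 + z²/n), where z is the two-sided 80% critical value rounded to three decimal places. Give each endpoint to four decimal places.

(0.5060, 0.5791)

p̂ = 165/304 = 0.54276; z = 1.282, so z² = 1.643524.
Denominator 1 + z²/n = 1 + 1.643524/304 = 1.005406.
Adjusted center: (0.54276 + z²/(2n))/1.005406 = 0.54253.
Radicand: p̂(1−p̂)/n + z²/(4n²) = 0.000816353 + 0.000004446 = 0.000820799.
Half-width = 1.282·√0.000820799/1.005406 = 0.03653.
CI: 0.54253 ± 0.03653 = (0.5060, 0.5791).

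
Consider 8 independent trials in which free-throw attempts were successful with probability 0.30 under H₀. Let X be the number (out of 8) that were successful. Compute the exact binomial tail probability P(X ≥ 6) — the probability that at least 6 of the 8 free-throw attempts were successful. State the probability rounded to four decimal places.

X ~ Binomial(n=8, p=0.30).
P(X ≥ 6) = C(8,6)·0.30^6·0.70^2 + C(8,7)·0.30^7·0.70^1 + C(8,8)·0.30^8·0.70^0.
= 0.010002 + 0.001225 + 0.000066 = 0.0113.

P = 0.0113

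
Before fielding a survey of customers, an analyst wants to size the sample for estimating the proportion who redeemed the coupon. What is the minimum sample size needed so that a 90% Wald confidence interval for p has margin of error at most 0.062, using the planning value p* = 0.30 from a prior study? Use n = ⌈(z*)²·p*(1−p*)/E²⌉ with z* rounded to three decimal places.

The 90% critical value is z* = 1.645.
p*(1−p*) = 0.30·0.70 = 0.2100.
(z*)²·p*(1−p*)/E² = 2.706025·0.2100/0.003844 = 147.832.
Rounding up, n = 148.

n = 148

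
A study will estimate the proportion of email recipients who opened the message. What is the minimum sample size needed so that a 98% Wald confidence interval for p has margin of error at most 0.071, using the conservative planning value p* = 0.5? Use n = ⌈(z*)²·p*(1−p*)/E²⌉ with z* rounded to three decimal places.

The 98% critical value is z* = 2.326.
p*(1−p*) = 0.50·0.50 = 0.2500.
(z*)²·p*(1−p*)/E² = 5.410276·0.2500/0.005041 = 268.314.
Rounding up, n = 269.

n = 269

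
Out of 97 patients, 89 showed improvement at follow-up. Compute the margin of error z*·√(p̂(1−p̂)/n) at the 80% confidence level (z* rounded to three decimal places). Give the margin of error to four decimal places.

Sample proportion p̂ = 89/97 = 0.91753.
SE(p̂) = √(0.91753·0.08247/97) = 0.027931.
z* = 1.282 at the 80% level.
So ME = 0.0358.

ME = 0.0358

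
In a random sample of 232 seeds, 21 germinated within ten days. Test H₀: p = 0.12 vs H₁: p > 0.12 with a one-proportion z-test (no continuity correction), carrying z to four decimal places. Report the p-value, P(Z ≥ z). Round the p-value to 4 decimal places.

p-value = 0.9165

p̂ = 21/232 = 0.09052.
SE₀ = √(0.12·0.88/232) = 0.021335.
z = (p̂ − p₀)/SE = (21/232 − 0.12)/0.021335 ≈ -1.3819.
p-value = P(Z ≥ z) with z = -1.3819 → 0.9165.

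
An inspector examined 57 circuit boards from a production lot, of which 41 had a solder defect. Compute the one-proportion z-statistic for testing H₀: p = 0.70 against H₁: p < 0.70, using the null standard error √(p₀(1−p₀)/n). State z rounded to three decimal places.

Sample proportion p̂ = 41/57 = 0.71930.
Null standard error: √(0.70·0.30/57) = √0.003684211 = 0.060698.
z = (0.71930 − 0.70)/0.060698 = 0.01930/0.060698 = 0.318.

z = 0.318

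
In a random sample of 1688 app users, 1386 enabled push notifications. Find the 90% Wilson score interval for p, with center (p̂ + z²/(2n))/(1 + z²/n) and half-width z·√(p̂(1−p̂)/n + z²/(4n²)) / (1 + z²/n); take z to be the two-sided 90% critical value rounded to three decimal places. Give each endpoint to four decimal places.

(0.8052, 0.8359)

p̂ = 1386/1688 = 0.82109; z = 1.645, so z² = 2.706025.
1 + z²/n = 1.001603.
Center = (0.82109 + 0.000802)/1.001603 = 0.82058.
Radicand: p̂(1−p̂)/n + z²/(4n²) = 0.000087027 + 0.000000237 = 0.000087264.
Half-width = 1.645·√0.000087264/1.001603 = 0.01534.
Interval: 0.82058 ± 0.01534 → (0.8052, 0.8359).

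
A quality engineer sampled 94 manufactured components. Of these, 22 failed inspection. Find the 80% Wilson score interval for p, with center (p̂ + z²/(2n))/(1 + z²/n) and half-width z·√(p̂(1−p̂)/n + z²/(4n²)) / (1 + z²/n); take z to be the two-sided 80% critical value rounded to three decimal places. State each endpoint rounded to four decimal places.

(0.1829, 0.2943)

p̂ = 22/94 = 0.23404; z = 1.282, so z² = 1.643524.
Denominator 1 + z²/n = 1 + 1.643524/94 = 1.017484.
Adjusted center: (0.23404 + z²/(2n))/1.017484 = 0.23861.
Radicand: p̂(1−p̂)/n + z²/(4n²) = 0.001907092 + 0.000046501 = 0.001953593.
Half-width = 1.282·√0.001953593/1.017484 = 0.05569.
Interval: 0.23861 ± 0.05569 → (0.1829, 0.2943).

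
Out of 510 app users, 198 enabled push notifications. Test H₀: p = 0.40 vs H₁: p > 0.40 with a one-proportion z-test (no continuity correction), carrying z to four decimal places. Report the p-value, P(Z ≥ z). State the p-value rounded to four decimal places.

Sample proportion p̂ = 198/510 = 0.38824.
Null standard error: √(0.40·0.60/510) = √0.000470588 = 0.021693.
z = (p̂ − p₀)/SE = (198/510 − 0.40)/0.021693 ≈ -0.5423.
p-value = P(Z ≥ z) with z = -0.5423 → 0.7062.

p-value = 0.7062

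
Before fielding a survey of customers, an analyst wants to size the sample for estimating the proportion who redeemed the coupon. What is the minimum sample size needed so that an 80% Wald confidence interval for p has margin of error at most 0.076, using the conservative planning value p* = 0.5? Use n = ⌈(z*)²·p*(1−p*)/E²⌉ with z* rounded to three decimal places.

n = 72

For 80% confidence, z* = 1.282.
p*(1−p*) = 0.2500.
(z*)²·p*(1−p*)/E² = 1.643524·0.2500/0.005776 = 71.136.
⌈71.136⌉ = 72.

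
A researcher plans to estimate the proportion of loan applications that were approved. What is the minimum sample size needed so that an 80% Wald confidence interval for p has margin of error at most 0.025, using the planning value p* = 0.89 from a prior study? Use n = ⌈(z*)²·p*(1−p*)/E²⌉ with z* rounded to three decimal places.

z* = 1.282 at the 80% level.
p*(1−p*) = 0.0979.
(z*)²·p*(1−p*)/E² = 1.643524·0.0979/0.000625 = 257.442.
⌈257.442⌉ = 258.

n = 258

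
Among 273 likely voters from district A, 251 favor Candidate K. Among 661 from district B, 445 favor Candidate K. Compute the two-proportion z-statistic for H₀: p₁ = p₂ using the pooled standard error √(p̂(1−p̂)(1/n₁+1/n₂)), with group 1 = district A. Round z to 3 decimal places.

z = 7.853

Sample proportions: p̂₁ = 251/273 = 0.91941 and p̂₂ = 445/661 = 0.67322.
Pooled p̂ = (251+445)/(273+661) = 696/934 = 0.74518.
SE = √[p̂(1−p̂)(1/n₁+1/n₂)] = √[0.74518·0.25482·(1/273+1/661)] ≈ 0.031350.
z = 0.24619/0.031350 = 7.853.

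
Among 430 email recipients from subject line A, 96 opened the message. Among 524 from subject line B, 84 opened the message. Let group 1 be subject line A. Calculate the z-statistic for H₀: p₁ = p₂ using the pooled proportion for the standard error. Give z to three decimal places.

Sample proportions: p̂₁ = 96/430 = 0.22326 and p̂₂ = 84/524 = 0.16031.
Pooling: p̂ = 180/954 = 0.18868.
SE = √[p̂(1−p̂)(1/n₁+1/n₂)] = √[0.18868·0.81132·(1/430+1/524)] ≈ 0.025458.
z = (p̂₁ − p̂₂)/SE = (0.22326 − 0.16031)/0.025458 = 0.06295/0.025458 = 2.473.

z = 2.473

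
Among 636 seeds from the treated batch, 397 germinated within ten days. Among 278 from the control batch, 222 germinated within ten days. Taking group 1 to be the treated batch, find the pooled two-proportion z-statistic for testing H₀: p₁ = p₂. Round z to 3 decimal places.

z = -5.187

Sample proportions: p̂₁ = 397/636 = 0.62421 and p̂₂ = 222/278 = 0.79856.
Pooling: p̂ = 619/914 = 0.67724.
SE = √[p̂(1−p̂)(1/n₁+1/n₂)] = √[0.67724·0.32276·(1/636+1/278)] ≈ 0.033615.
z = (p̂₁ − p̂₂)/SE = (0.62421 − 0.79856)/0.033615 = -0.17435/0.033615 = -5.187.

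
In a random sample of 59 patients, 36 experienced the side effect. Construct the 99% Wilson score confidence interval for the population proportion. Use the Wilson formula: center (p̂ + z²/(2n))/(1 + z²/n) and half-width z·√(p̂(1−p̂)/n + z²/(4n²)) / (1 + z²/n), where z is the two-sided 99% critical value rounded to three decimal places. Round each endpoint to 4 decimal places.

(0.4436, 0.7545)

p̂ = 36/59 = 0.61017; z = 2.576, so z² = 6.635776.
Denominator 1 + z²/n = 1 + 6.635776/59 = 1.112471.
Center = (0.61017 + 0.056235)/1.112471 = 0.59903.
Radicand: p̂(1−p̂)/n + z²/(4n²) = 0.004031571 + 0.000476571 = 0.004508142.
Half-width = z·√(radicand)/denom = 2.576·0.067143/1.112471 = 0.15547.
So the interval runs from 0.4436 to 0.7545.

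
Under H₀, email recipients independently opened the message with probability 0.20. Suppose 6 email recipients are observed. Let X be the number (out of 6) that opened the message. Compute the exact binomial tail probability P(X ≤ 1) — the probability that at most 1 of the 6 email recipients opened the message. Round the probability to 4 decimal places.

X is binomial with n = 6 and p = 0.20.
P(X ≤ 1) = C(6,0)·0.20^0·0.80^6 + C(6,1)·0.20^1·0.80^5.
= 0.262144 + 0.393216 = 0.6554.

P = 0.6554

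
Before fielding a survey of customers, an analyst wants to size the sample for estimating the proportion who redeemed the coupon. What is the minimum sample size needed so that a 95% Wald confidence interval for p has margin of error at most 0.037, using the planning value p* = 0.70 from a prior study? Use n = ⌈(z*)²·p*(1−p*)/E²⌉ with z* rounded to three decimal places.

n = 590

For 95% confidence, z* = 1.960.
p*(1−p*) = 0.70·0.30 = 0.2100.
Required n before rounding: 3.841600 × 0.2100 / 0.037² = 589.289.
⌈589.289⌉ = 590.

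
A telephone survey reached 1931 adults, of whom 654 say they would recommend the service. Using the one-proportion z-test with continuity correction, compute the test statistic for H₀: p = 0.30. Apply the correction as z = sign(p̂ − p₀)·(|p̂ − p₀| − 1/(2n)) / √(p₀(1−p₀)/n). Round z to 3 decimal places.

With x = 654 successes in n = 1931, p̂ = 0.33868. p̂ − p₀ = 0.038685.
Continuity correction 1/(2n) = 1/3862 = 0.000259.
Corrected numerator: |0.038685| − 0.000259 = 0.038426.
Under H₀, SE = √(p₀(1−p₀)/n) = √(0.30·0.70/1931) = √0.000108752 = 0.010428.
z = (+)0.038426/0.010428 = 3.685.

z = 3.685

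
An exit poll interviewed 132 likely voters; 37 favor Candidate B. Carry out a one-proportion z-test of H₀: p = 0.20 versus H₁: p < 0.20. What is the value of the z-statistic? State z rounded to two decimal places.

Sample proportion p̂ = 37/132 = 0.28030.
Null standard error: √(0.20·0.80/132) = √0.001212121 = 0.034816.
z = (p̂ − p₀)/SE = (0.28030 − 0.20)/0.034816 = 2.31.

z = 2.31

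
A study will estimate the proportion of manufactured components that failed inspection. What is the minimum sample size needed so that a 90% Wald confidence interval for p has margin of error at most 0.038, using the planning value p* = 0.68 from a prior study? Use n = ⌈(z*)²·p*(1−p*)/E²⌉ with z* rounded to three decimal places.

For 90% confidence, z* = 1.645.
p*(1−p*) = 0.2176.
(z*)²·p*(1−p*)/E² = 2.706025·0.2176/0.001444 = 407.778.
⌈407.778⌉ = 408.

n = 408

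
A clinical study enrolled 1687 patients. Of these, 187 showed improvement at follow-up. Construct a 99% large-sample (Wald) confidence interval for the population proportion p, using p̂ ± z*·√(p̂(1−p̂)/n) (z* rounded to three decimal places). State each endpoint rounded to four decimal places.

(0.0912, 0.1305)

With x = 187 successes in n = 1687, p̂ = 0.11085.
SE = √(p̂(1−p̂)/n) = √(0.098560/1687) = 0.007644.
z* = 2.576 at the 99% level.
Margin = 2.576·0.007644 = 0.01969.
Interval: 0.11085 ± 0.01969 → (0.0912, 0.1305).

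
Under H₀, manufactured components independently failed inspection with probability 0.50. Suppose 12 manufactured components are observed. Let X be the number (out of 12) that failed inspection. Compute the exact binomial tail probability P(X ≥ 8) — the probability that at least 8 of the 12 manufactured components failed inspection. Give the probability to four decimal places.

P = 0.1938

X is binomial with n = 12 and p = 0.50.
P(X ≥ 8) = Σ_{j=8}^{12} C(12,j)·0.50^j·0.50^{12−j}.
= 0.120850 + 0.053711 + 0.016113 + 0.002930 + 0.000244 = 0.1938.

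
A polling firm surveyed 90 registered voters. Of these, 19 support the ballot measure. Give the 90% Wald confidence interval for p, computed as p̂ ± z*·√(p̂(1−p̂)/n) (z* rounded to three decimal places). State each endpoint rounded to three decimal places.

With x = 19 successes in n = 90, p̂ = 0.21111.
SE = √(p̂(1−p̂)/n) = √(0.166543/90) = 0.043017.
The 90% critical value is z* = 1.645.
Margin of error: 1.645 × 0.043017 = 0.07076.
Interval: 0.21111 ± 0.07076 → (0.140, 0.282).

(0.140, 0.282)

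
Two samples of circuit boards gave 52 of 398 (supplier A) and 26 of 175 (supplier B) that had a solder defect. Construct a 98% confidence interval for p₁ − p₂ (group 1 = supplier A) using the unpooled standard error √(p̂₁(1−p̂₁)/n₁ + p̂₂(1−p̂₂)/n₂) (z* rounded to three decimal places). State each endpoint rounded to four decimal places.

(-0.0918, 0.0559)

p̂₁ = 52/398 = 0.13065, p̂₂ = 26/175 = 0.14857; p̂₁ − p̂₂ = -0.01792.
Unpooled SE = √(p̂₁(1−p̂₁)/n₁ + p̂₂(1−p̂₂)/n₂) = √(0.000285384 + 0.000722845) = 0.031753.
For 98% confidence, z* = 2.326. Margin = 2.326·0.031753 = 0.07386.
CI: -0.01792 ± 0.07386 = (-0.0918, 0.0559).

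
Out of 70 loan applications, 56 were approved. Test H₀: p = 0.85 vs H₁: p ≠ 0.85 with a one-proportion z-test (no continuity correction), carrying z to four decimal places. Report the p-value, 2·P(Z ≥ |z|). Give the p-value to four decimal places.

p̂ = 56/70 = 0.80000.
SE₀ = √(0.85·0.15/70) = 0.042678.
Test statistic (full precision, shown to 4 dp): z = (56/70 − 0.85)/SE₀ ≈ -1.1716.
p-value = 2·P(Z ≥ |z|) with z = -1.1716 → 0.2414.

p-value = 0.2414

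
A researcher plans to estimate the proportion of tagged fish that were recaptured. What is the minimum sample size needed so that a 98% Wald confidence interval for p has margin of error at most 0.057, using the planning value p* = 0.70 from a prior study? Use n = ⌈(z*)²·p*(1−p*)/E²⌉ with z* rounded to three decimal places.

n = 350

z* = 2.326 at the 98% level.
p*(1−p*) = 0.2100.
(z*)²·p*(1−p*)/E² = 5.410276·0.2100/0.003249 = 349.695.
⌈349.695⌉ = 350.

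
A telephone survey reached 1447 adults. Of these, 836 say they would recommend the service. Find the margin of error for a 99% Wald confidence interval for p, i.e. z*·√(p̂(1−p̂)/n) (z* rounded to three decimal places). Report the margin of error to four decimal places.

ME = 0.0334

p̂ = 836/1447 = 0.57775.
SE(p̂) = √(0.57775·0.42225/1447) = 0.012984.
For 99% confidence, z* = 2.576.
ME = 2.576·0.012984 = 0.0334.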